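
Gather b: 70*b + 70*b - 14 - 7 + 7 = 140*b - 14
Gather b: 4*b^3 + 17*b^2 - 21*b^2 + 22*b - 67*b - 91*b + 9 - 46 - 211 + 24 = 4*b^3 - 4*b^2 - 136*b - 224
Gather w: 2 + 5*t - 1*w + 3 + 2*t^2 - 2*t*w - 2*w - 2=2*t^2 + 5*t + w*(-2*t - 3) + 3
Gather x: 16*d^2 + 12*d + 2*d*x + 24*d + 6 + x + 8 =16*d^2 + 36*d + x*(2*d + 1) + 14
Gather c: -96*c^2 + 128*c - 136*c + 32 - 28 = -96*c^2 - 8*c + 4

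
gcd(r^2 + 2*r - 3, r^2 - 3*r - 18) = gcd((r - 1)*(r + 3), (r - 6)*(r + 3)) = r + 3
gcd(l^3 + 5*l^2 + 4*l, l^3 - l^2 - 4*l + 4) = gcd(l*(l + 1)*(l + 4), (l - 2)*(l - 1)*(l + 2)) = 1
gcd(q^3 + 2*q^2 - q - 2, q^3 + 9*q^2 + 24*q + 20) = q + 2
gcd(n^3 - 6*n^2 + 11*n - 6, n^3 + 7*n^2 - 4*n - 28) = n - 2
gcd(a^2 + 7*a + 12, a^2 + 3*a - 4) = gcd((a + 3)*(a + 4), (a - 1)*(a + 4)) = a + 4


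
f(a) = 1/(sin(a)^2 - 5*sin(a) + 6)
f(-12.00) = 0.28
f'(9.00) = -0.23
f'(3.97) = -0.04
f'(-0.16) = 0.11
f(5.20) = 0.09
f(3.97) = 0.10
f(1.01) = 0.40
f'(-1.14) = 0.02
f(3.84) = 0.10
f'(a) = (-2*sin(a)*cos(a) + 5*cos(a))/(sin(a)^2 - 5*sin(a) + 6)^2 = (5 - 2*sin(a))*cos(a)/(sin(a)^2 - 5*sin(a) + 6)^2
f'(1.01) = 0.29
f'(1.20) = 0.23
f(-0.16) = 0.15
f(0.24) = 0.21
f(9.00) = 0.24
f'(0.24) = 0.19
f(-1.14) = 0.09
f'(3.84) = -0.05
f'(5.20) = 0.03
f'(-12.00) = 0.25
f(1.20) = 0.45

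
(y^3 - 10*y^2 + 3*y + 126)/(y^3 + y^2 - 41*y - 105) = (y - 6)/(y + 5)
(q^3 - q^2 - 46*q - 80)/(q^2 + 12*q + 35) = (q^2 - 6*q - 16)/(q + 7)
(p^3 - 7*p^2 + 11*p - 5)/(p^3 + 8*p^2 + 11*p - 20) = (p^2 - 6*p + 5)/(p^2 + 9*p + 20)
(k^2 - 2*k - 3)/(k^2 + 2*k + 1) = (k - 3)/(k + 1)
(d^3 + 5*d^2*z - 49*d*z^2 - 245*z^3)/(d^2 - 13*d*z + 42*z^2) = (-d^2 - 12*d*z - 35*z^2)/(-d + 6*z)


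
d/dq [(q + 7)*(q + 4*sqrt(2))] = 2*q + 4*sqrt(2) + 7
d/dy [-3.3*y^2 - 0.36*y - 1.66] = -6.6*y - 0.36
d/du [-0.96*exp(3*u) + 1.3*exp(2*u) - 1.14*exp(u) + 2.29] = (-2.88*exp(2*u) + 2.6*exp(u) - 1.14)*exp(u)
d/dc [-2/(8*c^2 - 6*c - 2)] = (8*c - 3)/(-4*c^2 + 3*c + 1)^2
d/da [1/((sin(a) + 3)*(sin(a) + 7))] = -2*(sin(a) + 5)*cos(a)/((sin(a) + 3)^2*(sin(a) + 7)^2)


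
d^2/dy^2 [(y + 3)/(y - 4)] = 14/(y - 4)^3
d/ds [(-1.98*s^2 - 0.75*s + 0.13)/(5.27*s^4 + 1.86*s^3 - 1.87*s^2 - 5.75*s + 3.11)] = (20.8692*s^5 + 15.5403*s^4 + 0.0496000000000016*s^3 + 9.2571*s^2 - 11.8294*s - 1.585)/(27.7729*s^8 + 19.6044*s^7 - 16.2502*s^6 - 67.5614*s^5 + 14.8863*s^4 + 33.0742*s^3 + 21.4311*s^2 - 35.765*s + 9.6721)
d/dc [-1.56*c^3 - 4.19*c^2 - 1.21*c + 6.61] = -4.68*c^2 - 8.38*c - 1.21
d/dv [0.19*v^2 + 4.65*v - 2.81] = 0.38*v + 4.65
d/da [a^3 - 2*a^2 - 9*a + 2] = 3*a^2 - 4*a - 9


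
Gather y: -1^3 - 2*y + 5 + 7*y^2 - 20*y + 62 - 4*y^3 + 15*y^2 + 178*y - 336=-4*y^3 + 22*y^2 + 156*y - 270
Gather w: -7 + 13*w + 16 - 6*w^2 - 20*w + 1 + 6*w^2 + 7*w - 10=0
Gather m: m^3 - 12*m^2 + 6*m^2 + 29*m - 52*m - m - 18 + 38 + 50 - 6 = m^3 - 6*m^2 - 24*m + 64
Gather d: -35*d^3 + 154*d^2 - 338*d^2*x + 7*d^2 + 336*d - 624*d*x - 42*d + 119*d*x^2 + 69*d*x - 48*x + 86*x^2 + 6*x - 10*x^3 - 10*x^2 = -35*d^3 + d^2*(161 - 338*x) + d*(119*x^2 - 555*x + 294) - 10*x^3 + 76*x^2 - 42*x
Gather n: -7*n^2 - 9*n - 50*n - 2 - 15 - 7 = -7*n^2 - 59*n - 24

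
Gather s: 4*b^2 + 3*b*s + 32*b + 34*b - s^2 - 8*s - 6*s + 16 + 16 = 4*b^2 + 66*b - s^2 + s*(3*b - 14) + 32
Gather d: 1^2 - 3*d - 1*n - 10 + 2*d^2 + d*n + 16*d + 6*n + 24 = 2*d^2 + d*(n + 13) + 5*n + 15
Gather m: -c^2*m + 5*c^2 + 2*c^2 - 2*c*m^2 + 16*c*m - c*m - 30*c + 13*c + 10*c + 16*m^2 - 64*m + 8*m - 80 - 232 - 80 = 7*c^2 - 7*c + m^2*(16 - 2*c) + m*(-c^2 + 15*c - 56) - 392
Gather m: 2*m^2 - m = 2*m^2 - m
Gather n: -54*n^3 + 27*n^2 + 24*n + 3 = -54*n^3 + 27*n^2 + 24*n + 3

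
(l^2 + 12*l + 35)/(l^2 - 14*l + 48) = (l^2 + 12*l + 35)/(l^2 - 14*l + 48)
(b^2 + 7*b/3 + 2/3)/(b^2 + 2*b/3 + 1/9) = 3*(b + 2)/(3*b + 1)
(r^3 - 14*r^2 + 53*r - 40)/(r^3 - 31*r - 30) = (-r^3 + 14*r^2 - 53*r + 40)/(-r^3 + 31*r + 30)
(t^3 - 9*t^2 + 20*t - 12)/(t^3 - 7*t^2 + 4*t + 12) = (t - 1)/(t + 1)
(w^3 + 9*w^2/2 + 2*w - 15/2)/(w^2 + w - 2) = (2*w^2 + 11*w + 15)/(2*(w + 2))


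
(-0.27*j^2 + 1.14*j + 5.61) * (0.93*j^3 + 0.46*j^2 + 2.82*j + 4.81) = -0.2511*j^5 + 0.936*j^4 + 4.9803*j^3 + 4.4967*j^2 + 21.3036*j + 26.9841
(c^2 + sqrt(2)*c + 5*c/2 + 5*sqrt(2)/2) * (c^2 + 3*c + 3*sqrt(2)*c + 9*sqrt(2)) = c^4 + 11*c^3/2 + 4*sqrt(2)*c^3 + 27*c^2/2 + 22*sqrt(2)*c^2 + 33*c + 30*sqrt(2)*c + 45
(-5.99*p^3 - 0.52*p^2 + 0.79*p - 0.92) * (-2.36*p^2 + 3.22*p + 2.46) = 14.1364*p^5 - 18.0606*p^4 - 18.2742*p^3 + 3.4358*p^2 - 1.019*p - 2.2632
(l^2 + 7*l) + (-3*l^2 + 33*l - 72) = -2*l^2 + 40*l - 72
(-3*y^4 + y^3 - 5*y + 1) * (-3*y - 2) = 9*y^5 + 3*y^4 - 2*y^3 + 15*y^2 + 7*y - 2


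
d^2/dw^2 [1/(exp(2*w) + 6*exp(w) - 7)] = 2*(4*(exp(w) + 3)^2*exp(w) - (2*exp(w) + 3)*(exp(2*w) + 6*exp(w) - 7))*exp(w)/(exp(2*w) + 6*exp(w) - 7)^3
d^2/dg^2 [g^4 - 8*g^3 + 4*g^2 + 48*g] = 12*g^2 - 48*g + 8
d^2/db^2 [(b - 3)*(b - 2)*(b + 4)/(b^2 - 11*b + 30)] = 12*(11*b^3 - 138*b^2 + 528*b - 556)/(b^6 - 33*b^5 + 453*b^4 - 3311*b^3 + 13590*b^2 - 29700*b + 27000)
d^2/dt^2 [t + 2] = 0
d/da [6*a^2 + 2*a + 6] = 12*a + 2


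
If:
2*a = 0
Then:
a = 0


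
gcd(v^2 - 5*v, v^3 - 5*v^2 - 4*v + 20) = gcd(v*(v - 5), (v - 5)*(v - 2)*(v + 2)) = v - 5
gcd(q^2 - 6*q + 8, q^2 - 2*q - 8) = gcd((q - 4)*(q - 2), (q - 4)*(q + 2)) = q - 4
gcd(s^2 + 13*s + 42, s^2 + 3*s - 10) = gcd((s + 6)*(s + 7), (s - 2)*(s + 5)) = 1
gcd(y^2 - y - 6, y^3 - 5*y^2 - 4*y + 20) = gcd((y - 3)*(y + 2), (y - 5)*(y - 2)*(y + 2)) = y + 2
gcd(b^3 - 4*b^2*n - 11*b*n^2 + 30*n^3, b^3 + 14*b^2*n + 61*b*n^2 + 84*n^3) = b + 3*n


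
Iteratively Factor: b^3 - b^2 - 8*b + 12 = (b - 2)*(b^2 + b - 6) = (b - 2)^2*(b + 3)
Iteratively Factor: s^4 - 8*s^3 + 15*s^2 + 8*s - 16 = (s - 1)*(s^3 - 7*s^2 + 8*s + 16) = (s - 1)*(s + 1)*(s^2 - 8*s + 16) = (s - 4)*(s - 1)*(s + 1)*(s - 4)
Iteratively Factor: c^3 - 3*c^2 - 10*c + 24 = (c - 4)*(c^2 + c - 6) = (c - 4)*(c - 2)*(c + 3)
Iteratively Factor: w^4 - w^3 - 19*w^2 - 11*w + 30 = (w + 3)*(w^3 - 4*w^2 - 7*w + 10) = (w - 1)*(w + 3)*(w^2 - 3*w - 10) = (w - 1)*(w + 2)*(w + 3)*(w - 5)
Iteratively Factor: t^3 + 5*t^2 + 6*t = (t)*(t^2 + 5*t + 6) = t*(t + 3)*(t + 2)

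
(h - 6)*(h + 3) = h^2 - 3*h - 18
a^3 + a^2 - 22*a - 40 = (a - 5)*(a + 2)*(a + 4)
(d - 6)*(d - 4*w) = d^2 - 4*d*w - 6*d + 24*w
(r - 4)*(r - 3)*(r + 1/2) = r^3 - 13*r^2/2 + 17*r/2 + 6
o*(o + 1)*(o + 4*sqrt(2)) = o^3 + o^2 + 4*sqrt(2)*o^2 + 4*sqrt(2)*o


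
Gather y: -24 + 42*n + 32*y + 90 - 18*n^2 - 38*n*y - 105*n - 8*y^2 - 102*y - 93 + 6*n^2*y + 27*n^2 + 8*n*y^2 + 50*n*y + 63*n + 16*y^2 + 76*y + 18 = 9*n^2 + y^2*(8*n + 8) + y*(6*n^2 + 12*n + 6) - 9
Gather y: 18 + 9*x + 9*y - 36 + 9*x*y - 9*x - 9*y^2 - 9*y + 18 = 9*x*y - 9*y^2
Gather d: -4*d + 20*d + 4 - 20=16*d - 16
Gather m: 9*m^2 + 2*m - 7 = 9*m^2 + 2*m - 7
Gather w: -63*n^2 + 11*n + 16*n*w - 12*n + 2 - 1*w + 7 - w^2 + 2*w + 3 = -63*n^2 - n - w^2 + w*(16*n + 1) + 12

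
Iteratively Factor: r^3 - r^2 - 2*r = (r + 1)*(r^2 - 2*r) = r*(r + 1)*(r - 2)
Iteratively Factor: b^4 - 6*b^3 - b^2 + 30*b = (b)*(b^3 - 6*b^2 - b + 30) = b*(b - 5)*(b^2 - b - 6) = b*(b - 5)*(b - 3)*(b + 2)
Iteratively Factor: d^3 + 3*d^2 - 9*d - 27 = (d + 3)*(d^2 - 9) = (d - 3)*(d + 3)*(d + 3)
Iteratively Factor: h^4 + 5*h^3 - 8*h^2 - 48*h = (h + 4)*(h^3 + h^2 - 12*h) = h*(h + 4)*(h^2 + h - 12) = h*(h + 4)^2*(h - 3)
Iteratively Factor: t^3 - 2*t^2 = (t)*(t^2 - 2*t) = t*(t - 2)*(t)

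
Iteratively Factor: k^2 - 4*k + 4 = (k - 2)*(k - 2)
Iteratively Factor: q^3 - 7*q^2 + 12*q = (q - 4)*(q^2 - 3*q) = (q - 4)*(q - 3)*(q)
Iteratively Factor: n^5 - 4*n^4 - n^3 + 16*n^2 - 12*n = (n - 3)*(n^4 - n^3 - 4*n^2 + 4*n) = (n - 3)*(n - 1)*(n^3 - 4*n) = (n - 3)*(n - 1)*(n + 2)*(n^2 - 2*n) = n*(n - 3)*(n - 1)*(n + 2)*(n - 2)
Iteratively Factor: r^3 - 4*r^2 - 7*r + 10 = (r + 2)*(r^2 - 6*r + 5) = (r - 1)*(r + 2)*(r - 5)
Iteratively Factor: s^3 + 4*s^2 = (s)*(s^2 + 4*s) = s*(s + 4)*(s)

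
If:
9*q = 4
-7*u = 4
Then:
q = 4/9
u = -4/7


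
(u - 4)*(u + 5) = u^2 + u - 20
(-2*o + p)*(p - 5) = -2*o*p + 10*o + p^2 - 5*p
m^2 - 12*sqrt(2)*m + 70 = (m - 7*sqrt(2))*(m - 5*sqrt(2))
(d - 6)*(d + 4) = d^2 - 2*d - 24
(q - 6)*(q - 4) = q^2 - 10*q + 24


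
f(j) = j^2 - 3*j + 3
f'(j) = 2*j - 3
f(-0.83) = 6.18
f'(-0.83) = -4.66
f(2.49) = 1.73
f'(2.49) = 1.98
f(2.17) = 1.20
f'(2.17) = 1.34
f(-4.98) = 42.74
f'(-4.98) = -12.96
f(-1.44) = 9.39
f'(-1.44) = -5.88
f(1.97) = 0.97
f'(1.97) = 0.94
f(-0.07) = 3.21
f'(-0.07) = -3.14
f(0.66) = 1.46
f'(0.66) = -1.68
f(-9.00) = 111.00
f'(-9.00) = -21.00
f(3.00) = 3.00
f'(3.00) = 3.00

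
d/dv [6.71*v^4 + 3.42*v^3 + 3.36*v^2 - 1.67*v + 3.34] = 26.84*v^3 + 10.26*v^2 + 6.72*v - 1.67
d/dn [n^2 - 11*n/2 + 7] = 2*n - 11/2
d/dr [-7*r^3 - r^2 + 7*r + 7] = -21*r^2 - 2*r + 7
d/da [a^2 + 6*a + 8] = 2*a + 6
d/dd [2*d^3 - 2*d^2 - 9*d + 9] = 6*d^2 - 4*d - 9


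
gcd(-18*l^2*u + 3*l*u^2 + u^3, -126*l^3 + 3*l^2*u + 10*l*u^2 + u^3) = -18*l^2 + 3*l*u + u^2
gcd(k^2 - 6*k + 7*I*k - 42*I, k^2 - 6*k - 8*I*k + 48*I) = k - 6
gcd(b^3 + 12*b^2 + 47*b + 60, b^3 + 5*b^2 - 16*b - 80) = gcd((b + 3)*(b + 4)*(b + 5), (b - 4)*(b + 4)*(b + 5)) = b^2 + 9*b + 20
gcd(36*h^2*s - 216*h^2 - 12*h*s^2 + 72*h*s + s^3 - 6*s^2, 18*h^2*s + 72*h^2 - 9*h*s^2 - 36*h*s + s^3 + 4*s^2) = -6*h + s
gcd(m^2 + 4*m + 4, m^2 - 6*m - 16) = m + 2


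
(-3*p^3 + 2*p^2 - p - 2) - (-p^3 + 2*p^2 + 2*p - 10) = -2*p^3 - 3*p + 8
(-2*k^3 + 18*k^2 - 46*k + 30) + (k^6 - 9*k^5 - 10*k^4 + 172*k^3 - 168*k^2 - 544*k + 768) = k^6 - 9*k^5 - 10*k^4 + 170*k^3 - 150*k^2 - 590*k + 798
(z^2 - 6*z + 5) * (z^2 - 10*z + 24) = z^4 - 16*z^3 + 89*z^2 - 194*z + 120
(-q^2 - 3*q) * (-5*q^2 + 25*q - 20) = 5*q^4 - 10*q^3 - 55*q^2 + 60*q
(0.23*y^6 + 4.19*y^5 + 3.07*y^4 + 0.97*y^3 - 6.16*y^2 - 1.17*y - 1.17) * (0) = 0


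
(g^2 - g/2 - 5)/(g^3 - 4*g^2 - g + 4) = (g^2 - g/2 - 5)/(g^3 - 4*g^2 - g + 4)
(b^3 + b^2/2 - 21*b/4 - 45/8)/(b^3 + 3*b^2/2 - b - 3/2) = (b^2 - b - 15/4)/(b^2 - 1)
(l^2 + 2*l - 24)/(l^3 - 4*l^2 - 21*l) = (-l^2 - 2*l + 24)/(l*(-l^2 + 4*l + 21))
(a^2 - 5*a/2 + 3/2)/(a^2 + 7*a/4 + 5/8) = 4*(2*a^2 - 5*a + 3)/(8*a^2 + 14*a + 5)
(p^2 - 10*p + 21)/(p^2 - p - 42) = (p - 3)/(p + 6)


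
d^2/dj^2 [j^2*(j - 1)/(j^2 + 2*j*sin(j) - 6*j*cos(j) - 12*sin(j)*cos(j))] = 2*(4*j^2*(j - 1)*(3*j*sin(j) + j*cos(j) + j + sin(j) - 3*cos(j) - 6*cos(2*j))^2 + j*(j^2 + 2*j*sin(j) - 6*j*cos(j) - 6*sin(2*j))*(j^3*sin(j) - 3*j^3*cos(j) - 25*j^2*sin(j) - 12*j^2*sin(2*j) - 5*j^2*cos(j) - 7*j^2 + 12*j*sin(j) + 12*j*sin(2*j) + 24*j*cos(j) + 36*j*cos(2*j) + 5*j + 4*sin(j) - 12*cos(j) - 24*cos(2*j)) + (j + 2*sin(j))^2*(j - 6*cos(j))^2*(3*j - 1))/((j + 2*sin(j))^3*(j - 6*cos(j))^3)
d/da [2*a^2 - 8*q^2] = 4*a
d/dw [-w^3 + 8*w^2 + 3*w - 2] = -3*w^2 + 16*w + 3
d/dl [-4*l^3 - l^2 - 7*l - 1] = -12*l^2 - 2*l - 7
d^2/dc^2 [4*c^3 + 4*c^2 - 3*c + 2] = 24*c + 8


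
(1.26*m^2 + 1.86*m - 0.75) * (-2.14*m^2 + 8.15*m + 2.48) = -2.6964*m^4 + 6.2886*m^3 + 19.8888*m^2 - 1.4997*m - 1.86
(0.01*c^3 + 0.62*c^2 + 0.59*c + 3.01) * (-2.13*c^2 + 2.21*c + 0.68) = -0.0213*c^5 - 1.2985*c^4 + 0.1203*c^3 - 4.6858*c^2 + 7.0533*c + 2.0468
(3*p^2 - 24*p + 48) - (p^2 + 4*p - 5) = 2*p^2 - 28*p + 53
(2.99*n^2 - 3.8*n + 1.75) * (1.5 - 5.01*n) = -14.9799*n^3 + 23.523*n^2 - 14.4675*n + 2.625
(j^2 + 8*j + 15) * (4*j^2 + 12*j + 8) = 4*j^4 + 44*j^3 + 164*j^2 + 244*j + 120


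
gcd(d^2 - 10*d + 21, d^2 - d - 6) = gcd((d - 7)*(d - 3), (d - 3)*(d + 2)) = d - 3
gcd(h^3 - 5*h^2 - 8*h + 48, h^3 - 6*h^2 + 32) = h^2 - 8*h + 16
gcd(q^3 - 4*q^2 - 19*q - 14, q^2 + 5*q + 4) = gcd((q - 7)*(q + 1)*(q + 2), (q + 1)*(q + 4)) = q + 1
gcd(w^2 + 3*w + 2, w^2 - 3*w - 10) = w + 2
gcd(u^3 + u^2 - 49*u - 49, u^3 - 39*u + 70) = u + 7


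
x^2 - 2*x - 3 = (x - 3)*(x + 1)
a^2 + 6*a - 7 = (a - 1)*(a + 7)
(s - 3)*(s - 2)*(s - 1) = s^3 - 6*s^2 + 11*s - 6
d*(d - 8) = d^2 - 8*d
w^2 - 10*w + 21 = (w - 7)*(w - 3)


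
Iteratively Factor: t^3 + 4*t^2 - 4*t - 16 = (t + 2)*(t^2 + 2*t - 8) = (t + 2)*(t + 4)*(t - 2)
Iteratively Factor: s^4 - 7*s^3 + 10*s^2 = (s)*(s^3 - 7*s^2 + 10*s) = s*(s - 5)*(s^2 - 2*s) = s*(s - 5)*(s - 2)*(s)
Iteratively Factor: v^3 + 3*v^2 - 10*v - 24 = (v + 4)*(v^2 - v - 6) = (v + 2)*(v + 4)*(v - 3)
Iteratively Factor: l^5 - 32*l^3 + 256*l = (l - 4)*(l^4 + 4*l^3 - 16*l^2 - 64*l) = l*(l - 4)*(l^3 + 4*l^2 - 16*l - 64) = l*(l - 4)*(l + 4)*(l^2 - 16) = l*(l - 4)*(l + 4)^2*(l - 4)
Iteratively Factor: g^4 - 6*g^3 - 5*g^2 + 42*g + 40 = (g + 2)*(g^3 - 8*g^2 + 11*g + 20) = (g - 5)*(g + 2)*(g^2 - 3*g - 4) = (g - 5)*(g + 1)*(g + 2)*(g - 4)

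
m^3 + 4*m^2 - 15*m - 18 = (m - 3)*(m + 1)*(m + 6)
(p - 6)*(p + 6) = p^2 - 36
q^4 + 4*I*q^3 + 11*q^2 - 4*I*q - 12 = (q - 1)*(q + 1)*(q - 2*I)*(q + 6*I)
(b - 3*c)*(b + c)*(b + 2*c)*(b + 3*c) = b^4 + 3*b^3*c - 7*b^2*c^2 - 27*b*c^3 - 18*c^4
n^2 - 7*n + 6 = (n - 6)*(n - 1)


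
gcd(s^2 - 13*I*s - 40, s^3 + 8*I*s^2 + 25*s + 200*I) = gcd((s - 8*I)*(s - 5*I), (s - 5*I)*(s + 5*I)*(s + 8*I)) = s - 5*I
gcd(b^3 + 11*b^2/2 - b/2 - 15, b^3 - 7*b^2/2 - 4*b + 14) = b + 2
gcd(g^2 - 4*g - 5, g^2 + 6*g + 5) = g + 1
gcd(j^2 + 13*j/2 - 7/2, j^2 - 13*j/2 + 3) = j - 1/2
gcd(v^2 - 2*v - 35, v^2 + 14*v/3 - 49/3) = 1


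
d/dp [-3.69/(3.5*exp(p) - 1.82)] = 12.915*exp(p)/(3.5*exp(p) - 1.82)^2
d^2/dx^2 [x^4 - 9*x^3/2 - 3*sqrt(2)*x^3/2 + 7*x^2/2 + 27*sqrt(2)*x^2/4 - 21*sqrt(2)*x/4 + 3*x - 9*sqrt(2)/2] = 12*x^2 - 27*x - 9*sqrt(2)*x + 7 + 27*sqrt(2)/2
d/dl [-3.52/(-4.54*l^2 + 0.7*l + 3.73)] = (2.464 - 31.9616*l)/(-4.54*l^2 + 0.7*l + 3.73)^2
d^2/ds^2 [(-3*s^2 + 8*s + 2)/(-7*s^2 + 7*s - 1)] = 2*(-245*s^3 - 357*s^2 + 462*s - 137)/(343*s^6 - 1029*s^5 + 1176*s^4 - 637*s^3 + 168*s^2 - 21*s + 1)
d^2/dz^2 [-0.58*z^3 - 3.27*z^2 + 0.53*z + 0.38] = -3.48*z - 6.54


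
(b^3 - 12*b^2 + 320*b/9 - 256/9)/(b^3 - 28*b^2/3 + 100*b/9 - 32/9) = (9*b^2 - 36*b + 32)/(9*b^2 - 12*b + 4)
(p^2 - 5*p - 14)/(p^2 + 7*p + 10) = (p - 7)/(p + 5)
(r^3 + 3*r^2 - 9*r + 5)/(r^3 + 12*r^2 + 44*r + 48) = (r^3 + 3*r^2 - 9*r + 5)/(r^3 + 12*r^2 + 44*r + 48)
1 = 1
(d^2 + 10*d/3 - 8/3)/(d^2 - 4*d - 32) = (d - 2/3)/(d - 8)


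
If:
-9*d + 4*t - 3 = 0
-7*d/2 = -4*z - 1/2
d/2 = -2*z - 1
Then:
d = -1/3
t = 0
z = -5/12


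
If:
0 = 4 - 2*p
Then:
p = 2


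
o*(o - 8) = o^2 - 8*o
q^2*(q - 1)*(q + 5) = q^4 + 4*q^3 - 5*q^2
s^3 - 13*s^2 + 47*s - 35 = (s - 7)*(s - 5)*(s - 1)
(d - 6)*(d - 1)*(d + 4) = d^3 - 3*d^2 - 22*d + 24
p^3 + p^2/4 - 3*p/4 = p*(p - 3/4)*(p + 1)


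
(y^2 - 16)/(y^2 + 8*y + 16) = (y - 4)/(y + 4)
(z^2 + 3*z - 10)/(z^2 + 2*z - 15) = (z - 2)/(z - 3)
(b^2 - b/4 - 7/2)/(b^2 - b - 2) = (b + 7/4)/(b + 1)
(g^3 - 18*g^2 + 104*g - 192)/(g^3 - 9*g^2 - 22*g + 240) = (g - 4)/(g + 5)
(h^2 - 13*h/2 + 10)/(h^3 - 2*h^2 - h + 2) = (h^2 - 13*h/2 + 10)/(h^3 - 2*h^2 - h + 2)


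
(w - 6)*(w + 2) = w^2 - 4*w - 12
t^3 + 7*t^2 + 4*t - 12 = (t - 1)*(t + 2)*(t + 6)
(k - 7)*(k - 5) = k^2 - 12*k + 35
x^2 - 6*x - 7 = (x - 7)*(x + 1)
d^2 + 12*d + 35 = (d + 5)*(d + 7)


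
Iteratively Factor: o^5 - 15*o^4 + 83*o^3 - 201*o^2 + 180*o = (o - 5)*(o^4 - 10*o^3 + 33*o^2 - 36*o) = (o - 5)*(o - 3)*(o^3 - 7*o^2 + 12*o) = (o - 5)*(o - 3)^2*(o^2 - 4*o) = o*(o - 5)*(o - 3)^2*(o - 4)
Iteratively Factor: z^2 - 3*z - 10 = (z + 2)*(z - 5)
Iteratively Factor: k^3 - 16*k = (k)*(k^2 - 16) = k*(k - 4)*(k + 4)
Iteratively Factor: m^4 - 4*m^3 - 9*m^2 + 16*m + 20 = (m - 5)*(m^3 + m^2 - 4*m - 4) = (m - 5)*(m + 2)*(m^2 - m - 2) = (m - 5)*(m - 2)*(m + 2)*(m + 1)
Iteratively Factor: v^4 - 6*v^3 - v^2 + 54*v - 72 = (v + 3)*(v^3 - 9*v^2 + 26*v - 24) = (v - 3)*(v + 3)*(v^2 - 6*v + 8) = (v - 3)*(v - 2)*(v + 3)*(v - 4)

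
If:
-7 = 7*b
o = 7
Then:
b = -1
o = 7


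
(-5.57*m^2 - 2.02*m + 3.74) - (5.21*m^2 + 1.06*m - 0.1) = -10.78*m^2 - 3.08*m + 3.84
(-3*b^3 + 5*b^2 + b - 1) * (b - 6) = -3*b^4 + 23*b^3 - 29*b^2 - 7*b + 6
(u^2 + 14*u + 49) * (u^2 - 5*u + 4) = u^4 + 9*u^3 - 17*u^2 - 189*u + 196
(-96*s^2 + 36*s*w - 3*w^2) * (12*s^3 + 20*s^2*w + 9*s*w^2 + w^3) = -1152*s^5 - 1488*s^4*w - 180*s^3*w^2 + 168*s^2*w^3 + 9*s*w^4 - 3*w^5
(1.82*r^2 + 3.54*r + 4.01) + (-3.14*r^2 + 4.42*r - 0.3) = -1.32*r^2 + 7.96*r + 3.71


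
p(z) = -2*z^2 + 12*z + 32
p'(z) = 12 - 4*z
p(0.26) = 34.98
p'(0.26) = 10.96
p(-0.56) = 24.65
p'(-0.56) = 14.24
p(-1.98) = 0.40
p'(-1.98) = 19.92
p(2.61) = 49.70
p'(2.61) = 1.56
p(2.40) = 49.28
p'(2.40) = 2.40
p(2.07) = 48.27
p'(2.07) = 3.72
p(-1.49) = 9.68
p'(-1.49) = 17.96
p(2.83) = 49.94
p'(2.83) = 0.68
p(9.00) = -22.00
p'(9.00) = -24.00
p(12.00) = -112.00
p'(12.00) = -36.00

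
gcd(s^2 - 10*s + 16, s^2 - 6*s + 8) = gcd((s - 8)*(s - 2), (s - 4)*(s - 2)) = s - 2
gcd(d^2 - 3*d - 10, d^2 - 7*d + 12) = 1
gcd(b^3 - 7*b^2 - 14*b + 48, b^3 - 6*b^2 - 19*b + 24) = b^2 - 5*b - 24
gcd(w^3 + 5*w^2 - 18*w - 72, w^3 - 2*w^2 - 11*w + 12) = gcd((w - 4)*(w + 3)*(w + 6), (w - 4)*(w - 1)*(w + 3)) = w^2 - w - 12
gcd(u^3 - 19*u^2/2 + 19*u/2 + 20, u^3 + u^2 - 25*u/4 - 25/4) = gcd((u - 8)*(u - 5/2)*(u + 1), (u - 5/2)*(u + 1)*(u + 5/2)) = u^2 - 3*u/2 - 5/2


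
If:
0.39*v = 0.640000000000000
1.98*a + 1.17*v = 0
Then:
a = -0.97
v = 1.64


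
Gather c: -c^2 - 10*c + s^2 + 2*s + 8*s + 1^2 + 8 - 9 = -c^2 - 10*c + s^2 + 10*s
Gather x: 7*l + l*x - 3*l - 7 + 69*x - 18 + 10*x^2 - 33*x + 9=4*l + 10*x^2 + x*(l + 36) - 16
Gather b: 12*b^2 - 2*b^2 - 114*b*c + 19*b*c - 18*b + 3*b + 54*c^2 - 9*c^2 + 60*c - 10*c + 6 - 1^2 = 10*b^2 + b*(-95*c - 15) + 45*c^2 + 50*c + 5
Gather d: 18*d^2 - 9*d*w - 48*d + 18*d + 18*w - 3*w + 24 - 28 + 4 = 18*d^2 + d*(-9*w - 30) + 15*w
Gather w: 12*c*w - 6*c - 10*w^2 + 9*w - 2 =-6*c - 10*w^2 + w*(12*c + 9) - 2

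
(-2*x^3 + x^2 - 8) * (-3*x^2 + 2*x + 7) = 6*x^5 - 7*x^4 - 12*x^3 + 31*x^2 - 16*x - 56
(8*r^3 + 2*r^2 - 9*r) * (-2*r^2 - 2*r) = -16*r^5 - 20*r^4 + 14*r^3 + 18*r^2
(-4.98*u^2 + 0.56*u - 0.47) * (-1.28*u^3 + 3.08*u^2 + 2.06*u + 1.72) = 6.3744*u^5 - 16.0552*u^4 - 7.9324*u^3 - 8.8596*u^2 - 0.00499999999999989*u - 0.8084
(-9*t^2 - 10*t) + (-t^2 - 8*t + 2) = -10*t^2 - 18*t + 2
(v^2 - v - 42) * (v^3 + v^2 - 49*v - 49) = v^5 - 92*v^3 - 42*v^2 + 2107*v + 2058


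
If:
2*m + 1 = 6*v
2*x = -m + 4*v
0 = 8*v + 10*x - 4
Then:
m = -2/13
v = 3/26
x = 4/13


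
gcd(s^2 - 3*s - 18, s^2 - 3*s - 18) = s^2 - 3*s - 18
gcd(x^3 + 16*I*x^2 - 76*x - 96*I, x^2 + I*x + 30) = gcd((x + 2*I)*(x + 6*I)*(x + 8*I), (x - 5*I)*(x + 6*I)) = x + 6*I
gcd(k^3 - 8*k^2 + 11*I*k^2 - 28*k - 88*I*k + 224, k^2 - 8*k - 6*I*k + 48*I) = k - 8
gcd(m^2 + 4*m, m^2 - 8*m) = m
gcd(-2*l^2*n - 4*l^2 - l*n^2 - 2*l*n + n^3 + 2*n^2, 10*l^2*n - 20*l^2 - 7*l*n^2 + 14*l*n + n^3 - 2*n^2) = 2*l - n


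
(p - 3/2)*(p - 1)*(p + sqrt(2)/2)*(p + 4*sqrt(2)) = p^4 - 5*p^3/2 + 9*sqrt(2)*p^3/2 - 45*sqrt(2)*p^2/4 + 11*p^2/2 - 10*p + 27*sqrt(2)*p/4 + 6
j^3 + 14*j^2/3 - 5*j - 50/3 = (j - 2)*(j + 5/3)*(j + 5)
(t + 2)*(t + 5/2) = t^2 + 9*t/2 + 5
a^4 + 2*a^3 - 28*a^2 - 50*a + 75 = (a - 5)*(a - 1)*(a + 3)*(a + 5)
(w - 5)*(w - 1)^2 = w^3 - 7*w^2 + 11*w - 5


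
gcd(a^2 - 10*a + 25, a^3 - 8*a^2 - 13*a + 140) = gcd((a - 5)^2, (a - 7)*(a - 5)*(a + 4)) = a - 5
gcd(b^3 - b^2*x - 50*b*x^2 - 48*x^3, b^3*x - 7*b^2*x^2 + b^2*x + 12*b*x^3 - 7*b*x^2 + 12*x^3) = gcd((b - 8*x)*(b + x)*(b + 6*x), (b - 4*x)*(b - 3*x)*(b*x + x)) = 1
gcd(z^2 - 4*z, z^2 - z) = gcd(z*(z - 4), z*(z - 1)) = z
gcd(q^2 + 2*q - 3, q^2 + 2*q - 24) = 1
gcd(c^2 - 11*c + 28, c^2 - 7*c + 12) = c - 4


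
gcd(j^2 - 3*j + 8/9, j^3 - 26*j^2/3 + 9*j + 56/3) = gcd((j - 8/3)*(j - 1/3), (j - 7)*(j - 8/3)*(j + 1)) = j - 8/3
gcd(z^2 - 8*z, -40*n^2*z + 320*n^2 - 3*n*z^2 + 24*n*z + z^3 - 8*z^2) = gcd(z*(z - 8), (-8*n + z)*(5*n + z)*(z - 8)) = z - 8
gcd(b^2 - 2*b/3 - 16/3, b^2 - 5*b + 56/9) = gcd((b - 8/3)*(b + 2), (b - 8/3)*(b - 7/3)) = b - 8/3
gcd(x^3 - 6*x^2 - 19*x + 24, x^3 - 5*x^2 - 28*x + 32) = x^2 - 9*x + 8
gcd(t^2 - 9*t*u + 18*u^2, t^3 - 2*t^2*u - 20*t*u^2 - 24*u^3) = t - 6*u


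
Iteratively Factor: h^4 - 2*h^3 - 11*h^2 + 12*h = (h + 3)*(h^3 - 5*h^2 + 4*h) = (h - 4)*(h + 3)*(h^2 - h) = (h - 4)*(h - 1)*(h + 3)*(h)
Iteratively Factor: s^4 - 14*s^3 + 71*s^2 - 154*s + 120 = (s - 5)*(s^3 - 9*s^2 + 26*s - 24) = (s - 5)*(s - 2)*(s^2 - 7*s + 12) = (s - 5)*(s - 4)*(s - 2)*(s - 3)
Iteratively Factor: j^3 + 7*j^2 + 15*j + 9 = (j + 1)*(j^2 + 6*j + 9) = (j + 1)*(j + 3)*(j + 3)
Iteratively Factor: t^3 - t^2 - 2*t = (t - 2)*(t^2 + t) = t*(t - 2)*(t + 1)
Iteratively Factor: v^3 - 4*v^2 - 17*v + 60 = (v + 4)*(v^2 - 8*v + 15) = (v - 5)*(v + 4)*(v - 3)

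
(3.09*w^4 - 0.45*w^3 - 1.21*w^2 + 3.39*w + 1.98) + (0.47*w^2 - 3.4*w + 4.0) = 3.09*w^4 - 0.45*w^3 - 0.74*w^2 - 0.00999999999999979*w + 5.98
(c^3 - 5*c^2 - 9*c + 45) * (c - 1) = c^4 - 6*c^3 - 4*c^2 + 54*c - 45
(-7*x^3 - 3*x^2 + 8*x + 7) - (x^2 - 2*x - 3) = -7*x^3 - 4*x^2 + 10*x + 10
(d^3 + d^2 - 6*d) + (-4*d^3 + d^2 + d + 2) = -3*d^3 + 2*d^2 - 5*d + 2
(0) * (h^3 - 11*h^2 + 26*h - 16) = 0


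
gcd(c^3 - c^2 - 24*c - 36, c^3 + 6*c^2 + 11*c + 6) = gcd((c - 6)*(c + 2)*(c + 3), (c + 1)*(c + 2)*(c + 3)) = c^2 + 5*c + 6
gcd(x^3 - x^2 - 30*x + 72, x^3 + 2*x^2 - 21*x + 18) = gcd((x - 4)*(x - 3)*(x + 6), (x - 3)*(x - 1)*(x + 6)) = x^2 + 3*x - 18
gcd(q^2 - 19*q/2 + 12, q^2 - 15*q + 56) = q - 8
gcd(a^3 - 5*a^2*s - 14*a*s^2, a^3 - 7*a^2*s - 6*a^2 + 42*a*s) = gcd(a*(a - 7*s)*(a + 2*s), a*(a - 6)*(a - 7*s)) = -a^2 + 7*a*s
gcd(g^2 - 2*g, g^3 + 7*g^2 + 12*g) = g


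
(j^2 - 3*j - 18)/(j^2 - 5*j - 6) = (j + 3)/(j + 1)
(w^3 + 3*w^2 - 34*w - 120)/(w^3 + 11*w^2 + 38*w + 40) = (w - 6)/(w + 2)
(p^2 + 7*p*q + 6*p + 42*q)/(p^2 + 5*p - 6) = (p + 7*q)/(p - 1)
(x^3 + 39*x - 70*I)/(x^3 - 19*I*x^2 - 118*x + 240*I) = (x^2 + 5*I*x + 14)/(x^2 - 14*I*x - 48)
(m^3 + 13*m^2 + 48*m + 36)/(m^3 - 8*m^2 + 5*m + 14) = (m^2 + 12*m + 36)/(m^2 - 9*m + 14)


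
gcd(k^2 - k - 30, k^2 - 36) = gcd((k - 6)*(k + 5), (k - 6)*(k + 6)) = k - 6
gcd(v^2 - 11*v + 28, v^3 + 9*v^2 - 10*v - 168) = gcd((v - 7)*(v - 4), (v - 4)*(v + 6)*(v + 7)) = v - 4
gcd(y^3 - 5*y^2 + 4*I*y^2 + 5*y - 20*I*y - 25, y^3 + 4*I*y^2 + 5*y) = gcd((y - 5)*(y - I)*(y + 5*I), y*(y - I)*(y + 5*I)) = y^2 + 4*I*y + 5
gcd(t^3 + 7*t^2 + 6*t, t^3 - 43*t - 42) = t^2 + 7*t + 6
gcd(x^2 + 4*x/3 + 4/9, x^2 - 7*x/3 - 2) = x + 2/3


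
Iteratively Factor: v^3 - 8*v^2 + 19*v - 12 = (v - 4)*(v^2 - 4*v + 3) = (v - 4)*(v - 3)*(v - 1)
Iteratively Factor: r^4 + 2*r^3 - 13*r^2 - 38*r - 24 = (r + 3)*(r^3 - r^2 - 10*r - 8) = (r + 2)*(r + 3)*(r^2 - 3*r - 4) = (r - 4)*(r + 2)*(r + 3)*(r + 1)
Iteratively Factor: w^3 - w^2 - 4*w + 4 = (w - 2)*(w^2 + w - 2) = (w - 2)*(w + 2)*(w - 1)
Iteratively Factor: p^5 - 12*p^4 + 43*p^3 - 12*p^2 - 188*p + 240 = (p - 5)*(p^4 - 7*p^3 + 8*p^2 + 28*p - 48) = (p - 5)*(p - 2)*(p^3 - 5*p^2 - 2*p + 24) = (p - 5)*(p - 4)*(p - 2)*(p^2 - p - 6) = (p - 5)*(p - 4)*(p - 3)*(p - 2)*(p + 2)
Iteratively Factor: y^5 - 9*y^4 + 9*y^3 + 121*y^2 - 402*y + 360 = (y + 4)*(y^4 - 13*y^3 + 61*y^2 - 123*y + 90) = (y - 2)*(y + 4)*(y^3 - 11*y^2 + 39*y - 45) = (y - 3)*(y - 2)*(y + 4)*(y^2 - 8*y + 15) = (y - 3)^2*(y - 2)*(y + 4)*(y - 5)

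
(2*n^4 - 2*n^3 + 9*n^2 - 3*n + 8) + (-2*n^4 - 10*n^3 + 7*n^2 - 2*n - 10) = -12*n^3 + 16*n^2 - 5*n - 2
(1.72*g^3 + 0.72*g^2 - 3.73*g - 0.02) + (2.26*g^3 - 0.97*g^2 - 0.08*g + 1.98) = 3.98*g^3 - 0.25*g^2 - 3.81*g + 1.96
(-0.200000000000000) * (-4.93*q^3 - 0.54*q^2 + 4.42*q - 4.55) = 0.986*q^3 + 0.108*q^2 - 0.884*q + 0.91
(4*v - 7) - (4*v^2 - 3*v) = -4*v^2 + 7*v - 7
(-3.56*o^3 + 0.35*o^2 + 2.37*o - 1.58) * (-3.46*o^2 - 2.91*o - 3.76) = 12.3176*o^5 + 9.1486*o^4 + 4.1669*o^3 - 2.7459*o^2 - 4.3134*o + 5.9408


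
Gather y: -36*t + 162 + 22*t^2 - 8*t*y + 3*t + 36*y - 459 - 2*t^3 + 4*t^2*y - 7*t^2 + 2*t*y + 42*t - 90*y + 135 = -2*t^3 + 15*t^2 + 9*t + y*(4*t^2 - 6*t - 54) - 162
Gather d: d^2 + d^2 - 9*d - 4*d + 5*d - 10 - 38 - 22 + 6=2*d^2 - 8*d - 64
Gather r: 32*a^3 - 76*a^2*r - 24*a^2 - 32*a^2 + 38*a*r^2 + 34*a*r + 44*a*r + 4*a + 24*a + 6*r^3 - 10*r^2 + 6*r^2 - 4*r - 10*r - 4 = 32*a^3 - 56*a^2 + 28*a + 6*r^3 + r^2*(38*a - 4) + r*(-76*a^2 + 78*a - 14) - 4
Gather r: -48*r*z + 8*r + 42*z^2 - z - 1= r*(8 - 48*z) + 42*z^2 - z - 1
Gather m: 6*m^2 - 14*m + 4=6*m^2 - 14*m + 4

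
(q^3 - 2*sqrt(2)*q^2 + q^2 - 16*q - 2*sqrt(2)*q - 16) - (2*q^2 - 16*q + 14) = q^3 - 2*sqrt(2)*q^2 - q^2 - 2*sqrt(2)*q - 30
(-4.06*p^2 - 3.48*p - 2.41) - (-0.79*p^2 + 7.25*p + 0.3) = -3.27*p^2 - 10.73*p - 2.71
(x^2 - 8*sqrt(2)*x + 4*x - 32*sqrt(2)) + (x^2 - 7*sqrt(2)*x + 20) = 2*x^2 - 15*sqrt(2)*x + 4*x - 32*sqrt(2) + 20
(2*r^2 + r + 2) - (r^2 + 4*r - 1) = r^2 - 3*r + 3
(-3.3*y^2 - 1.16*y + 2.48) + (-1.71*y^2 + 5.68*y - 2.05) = -5.01*y^2 + 4.52*y + 0.43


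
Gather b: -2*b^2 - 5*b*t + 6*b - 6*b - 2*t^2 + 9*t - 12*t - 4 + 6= -2*b^2 - 5*b*t - 2*t^2 - 3*t + 2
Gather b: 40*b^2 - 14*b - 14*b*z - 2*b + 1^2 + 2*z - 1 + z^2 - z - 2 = 40*b^2 + b*(-14*z - 16) + z^2 + z - 2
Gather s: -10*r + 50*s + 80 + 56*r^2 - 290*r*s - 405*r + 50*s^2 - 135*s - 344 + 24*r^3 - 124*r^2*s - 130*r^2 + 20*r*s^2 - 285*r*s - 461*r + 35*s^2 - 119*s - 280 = 24*r^3 - 74*r^2 - 876*r + s^2*(20*r + 85) + s*(-124*r^2 - 575*r - 204) - 544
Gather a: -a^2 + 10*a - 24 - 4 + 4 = -a^2 + 10*a - 24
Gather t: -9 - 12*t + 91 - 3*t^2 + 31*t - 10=-3*t^2 + 19*t + 72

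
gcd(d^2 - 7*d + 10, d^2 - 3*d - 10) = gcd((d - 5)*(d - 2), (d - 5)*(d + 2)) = d - 5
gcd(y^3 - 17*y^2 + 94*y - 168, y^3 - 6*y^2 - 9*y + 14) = y - 7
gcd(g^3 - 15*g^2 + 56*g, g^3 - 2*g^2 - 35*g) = g^2 - 7*g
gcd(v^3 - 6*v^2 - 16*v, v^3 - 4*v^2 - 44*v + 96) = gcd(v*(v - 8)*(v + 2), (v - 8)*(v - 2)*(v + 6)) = v - 8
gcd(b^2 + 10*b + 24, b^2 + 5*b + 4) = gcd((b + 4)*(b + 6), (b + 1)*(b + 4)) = b + 4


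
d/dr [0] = 0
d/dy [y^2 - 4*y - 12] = 2*y - 4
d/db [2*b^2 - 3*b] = 4*b - 3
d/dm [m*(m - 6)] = 2*m - 6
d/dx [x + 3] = 1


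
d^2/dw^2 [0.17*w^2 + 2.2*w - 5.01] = 0.340000000000000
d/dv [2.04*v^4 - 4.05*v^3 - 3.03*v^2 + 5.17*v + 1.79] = 8.16*v^3 - 12.15*v^2 - 6.06*v + 5.17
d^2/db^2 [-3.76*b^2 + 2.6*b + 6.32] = -7.52000000000000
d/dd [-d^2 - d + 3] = -2*d - 1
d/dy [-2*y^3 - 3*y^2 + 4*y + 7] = -6*y^2 - 6*y + 4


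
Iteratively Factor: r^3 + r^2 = (r + 1)*(r^2) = r*(r + 1)*(r)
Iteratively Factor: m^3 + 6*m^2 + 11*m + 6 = (m + 1)*(m^2 + 5*m + 6) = (m + 1)*(m + 2)*(m + 3)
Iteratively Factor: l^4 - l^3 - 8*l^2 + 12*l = (l - 2)*(l^3 + l^2 - 6*l) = l*(l - 2)*(l^2 + l - 6) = l*(l - 2)^2*(l + 3)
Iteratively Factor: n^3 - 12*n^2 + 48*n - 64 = (n - 4)*(n^2 - 8*n + 16) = (n - 4)^2*(n - 4)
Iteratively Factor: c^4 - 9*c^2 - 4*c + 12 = (c + 2)*(c^3 - 2*c^2 - 5*c + 6) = (c + 2)^2*(c^2 - 4*c + 3) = (c - 1)*(c + 2)^2*(c - 3)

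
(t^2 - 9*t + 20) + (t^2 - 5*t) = 2*t^2 - 14*t + 20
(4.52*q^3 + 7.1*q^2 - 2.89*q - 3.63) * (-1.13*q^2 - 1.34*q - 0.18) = -5.1076*q^5 - 14.0798*q^4 - 7.0619*q^3 + 6.6965*q^2 + 5.3844*q + 0.6534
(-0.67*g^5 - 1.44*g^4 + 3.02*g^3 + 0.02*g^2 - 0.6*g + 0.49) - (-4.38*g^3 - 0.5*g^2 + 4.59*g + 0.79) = -0.67*g^5 - 1.44*g^4 + 7.4*g^3 + 0.52*g^2 - 5.19*g - 0.3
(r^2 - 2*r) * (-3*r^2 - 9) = -3*r^4 + 6*r^3 - 9*r^2 + 18*r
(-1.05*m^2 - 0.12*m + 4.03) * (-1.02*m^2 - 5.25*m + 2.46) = 1.071*m^4 + 5.6349*m^3 - 6.0636*m^2 - 21.4527*m + 9.9138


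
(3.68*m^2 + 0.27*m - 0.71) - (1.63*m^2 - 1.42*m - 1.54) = 2.05*m^2 + 1.69*m + 0.83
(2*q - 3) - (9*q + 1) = -7*q - 4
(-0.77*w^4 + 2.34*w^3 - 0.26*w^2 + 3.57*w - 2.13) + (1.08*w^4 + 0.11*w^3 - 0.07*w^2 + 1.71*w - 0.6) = 0.31*w^4 + 2.45*w^3 - 0.33*w^2 + 5.28*w - 2.73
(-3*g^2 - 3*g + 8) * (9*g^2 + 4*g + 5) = -27*g^4 - 39*g^3 + 45*g^2 + 17*g + 40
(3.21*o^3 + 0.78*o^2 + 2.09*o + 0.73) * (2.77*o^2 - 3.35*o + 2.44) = 8.8917*o^5 - 8.5929*o^4 + 11.0087*o^3 - 3.0762*o^2 + 2.6541*o + 1.7812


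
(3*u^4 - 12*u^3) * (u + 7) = 3*u^5 + 9*u^4 - 84*u^3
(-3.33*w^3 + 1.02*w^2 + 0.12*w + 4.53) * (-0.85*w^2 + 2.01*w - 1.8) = 2.8305*w^5 - 7.5603*w^4 + 7.9422*w^3 - 5.4453*w^2 + 8.8893*w - 8.154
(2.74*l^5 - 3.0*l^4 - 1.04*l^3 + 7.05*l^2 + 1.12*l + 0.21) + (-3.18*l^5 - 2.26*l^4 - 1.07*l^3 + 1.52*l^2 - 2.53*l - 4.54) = -0.44*l^5 - 5.26*l^4 - 2.11*l^3 + 8.57*l^2 - 1.41*l - 4.33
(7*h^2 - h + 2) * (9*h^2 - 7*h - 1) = 63*h^4 - 58*h^3 + 18*h^2 - 13*h - 2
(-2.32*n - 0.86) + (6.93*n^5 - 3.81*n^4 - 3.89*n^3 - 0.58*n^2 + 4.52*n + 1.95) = 6.93*n^5 - 3.81*n^4 - 3.89*n^3 - 0.58*n^2 + 2.2*n + 1.09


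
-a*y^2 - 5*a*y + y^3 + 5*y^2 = y*(-a + y)*(y + 5)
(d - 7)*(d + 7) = d^2 - 49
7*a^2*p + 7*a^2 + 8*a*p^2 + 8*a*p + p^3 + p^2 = (a + p)*(7*a + p)*(p + 1)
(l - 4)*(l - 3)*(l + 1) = l^3 - 6*l^2 + 5*l + 12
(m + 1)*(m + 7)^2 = m^3 + 15*m^2 + 63*m + 49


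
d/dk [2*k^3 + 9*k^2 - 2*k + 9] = 6*k^2 + 18*k - 2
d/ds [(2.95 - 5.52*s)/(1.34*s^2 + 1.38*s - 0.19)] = (7.3968*s^2 - 7.906*s - 3.0222)/(1.7956*s^4 + 3.6984*s^3 + 1.3952*s^2 - 0.5244*s + 0.0361)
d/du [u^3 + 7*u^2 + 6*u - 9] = 3*u^2 + 14*u + 6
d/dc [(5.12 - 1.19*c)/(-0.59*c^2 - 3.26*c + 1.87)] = (-0.7021*c^2 + 6.0416*c + 14.4659)/(0.3481*c^4 + 3.8468*c^3 + 8.421*c^2 - 12.1924*c + 3.4969)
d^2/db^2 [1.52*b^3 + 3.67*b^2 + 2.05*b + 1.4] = 9.12*b + 7.34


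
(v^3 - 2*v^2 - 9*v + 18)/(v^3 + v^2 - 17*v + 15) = (v^2 + v - 6)/(v^2 + 4*v - 5)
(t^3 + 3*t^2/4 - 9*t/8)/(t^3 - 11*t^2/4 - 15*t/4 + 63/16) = 2*t/(2*t - 7)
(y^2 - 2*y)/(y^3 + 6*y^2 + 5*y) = (y - 2)/(y^2 + 6*y + 5)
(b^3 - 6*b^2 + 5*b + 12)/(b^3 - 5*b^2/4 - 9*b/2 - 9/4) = 4*(b - 4)/(4*b + 3)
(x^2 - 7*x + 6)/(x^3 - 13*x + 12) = (x - 6)/(x^2 + x - 12)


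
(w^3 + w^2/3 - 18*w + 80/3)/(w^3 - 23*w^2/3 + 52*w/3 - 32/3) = (w^2 + 3*w - 10)/(w^2 - 5*w + 4)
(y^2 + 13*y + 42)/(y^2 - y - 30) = (y^2 + 13*y + 42)/(y^2 - y - 30)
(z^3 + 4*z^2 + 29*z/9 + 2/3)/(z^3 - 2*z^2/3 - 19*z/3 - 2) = (z^2 + 11*z/3 + 2)/(z^2 - z - 6)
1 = 1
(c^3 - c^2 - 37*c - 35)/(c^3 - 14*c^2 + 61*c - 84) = (c^2 + 6*c + 5)/(c^2 - 7*c + 12)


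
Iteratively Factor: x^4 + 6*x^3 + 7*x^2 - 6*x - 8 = (x - 1)*(x^3 + 7*x^2 + 14*x + 8) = (x - 1)*(x + 2)*(x^2 + 5*x + 4) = (x - 1)*(x + 1)*(x + 2)*(x + 4)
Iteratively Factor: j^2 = (j)*(j)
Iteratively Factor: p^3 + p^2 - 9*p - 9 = (p + 3)*(p^2 - 2*p - 3) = (p + 1)*(p + 3)*(p - 3)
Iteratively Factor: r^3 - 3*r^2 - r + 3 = (r + 1)*(r^2 - 4*r + 3) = (r - 1)*(r + 1)*(r - 3)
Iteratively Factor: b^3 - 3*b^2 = (b)*(b^2 - 3*b) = b^2*(b - 3)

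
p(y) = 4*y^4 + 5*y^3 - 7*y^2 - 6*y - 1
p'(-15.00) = -50421.00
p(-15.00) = 184139.00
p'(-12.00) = -25326.00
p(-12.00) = 73367.00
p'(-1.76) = -22.12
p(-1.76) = -1.00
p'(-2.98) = -254.49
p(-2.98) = 137.85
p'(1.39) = 46.49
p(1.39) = 5.50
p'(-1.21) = 4.56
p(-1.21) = -4.27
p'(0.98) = 9.75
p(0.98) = -5.21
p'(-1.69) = -16.73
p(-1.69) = -2.36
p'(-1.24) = 3.92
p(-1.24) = -4.40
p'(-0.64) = 4.91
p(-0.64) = -0.67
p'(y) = 16*y^3 + 15*y^2 - 14*y - 6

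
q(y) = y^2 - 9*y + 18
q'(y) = 2*y - 9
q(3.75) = -1.69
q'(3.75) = -1.50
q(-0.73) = 25.10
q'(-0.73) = -10.46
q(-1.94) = 39.22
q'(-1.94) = -12.88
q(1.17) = 8.84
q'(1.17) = -6.66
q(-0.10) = 18.91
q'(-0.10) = -9.20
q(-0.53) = 23.05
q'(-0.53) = -10.06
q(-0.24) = 20.22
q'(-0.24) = -9.48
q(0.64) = 12.65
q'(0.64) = -7.72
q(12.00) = 54.00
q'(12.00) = 15.00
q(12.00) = 54.00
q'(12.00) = 15.00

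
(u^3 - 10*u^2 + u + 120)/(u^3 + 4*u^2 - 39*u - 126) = (u^2 - 13*u + 40)/(u^2 + u - 42)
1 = 1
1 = 1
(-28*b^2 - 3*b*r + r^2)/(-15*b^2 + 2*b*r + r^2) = (-28*b^2 - 3*b*r + r^2)/(-15*b^2 + 2*b*r + r^2)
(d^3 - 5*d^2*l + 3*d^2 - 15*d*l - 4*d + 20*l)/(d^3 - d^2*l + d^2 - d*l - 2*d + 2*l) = (d^2 - 5*d*l + 4*d - 20*l)/(d^2 - d*l + 2*d - 2*l)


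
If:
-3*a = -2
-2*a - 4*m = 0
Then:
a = 2/3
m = -1/3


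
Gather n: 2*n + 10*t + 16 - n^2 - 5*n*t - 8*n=-n^2 + n*(-5*t - 6) + 10*t + 16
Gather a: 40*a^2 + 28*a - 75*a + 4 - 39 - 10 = 40*a^2 - 47*a - 45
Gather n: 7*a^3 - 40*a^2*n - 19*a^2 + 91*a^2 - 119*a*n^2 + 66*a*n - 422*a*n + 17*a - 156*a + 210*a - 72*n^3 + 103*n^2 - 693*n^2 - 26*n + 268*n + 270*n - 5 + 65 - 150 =7*a^3 + 72*a^2 + 71*a - 72*n^3 + n^2*(-119*a - 590) + n*(-40*a^2 - 356*a + 512) - 90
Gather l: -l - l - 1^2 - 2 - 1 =-2*l - 4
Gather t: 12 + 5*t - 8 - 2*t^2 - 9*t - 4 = -2*t^2 - 4*t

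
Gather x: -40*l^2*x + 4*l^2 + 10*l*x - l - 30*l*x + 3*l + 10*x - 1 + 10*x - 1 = 4*l^2 + 2*l + x*(-40*l^2 - 20*l + 20) - 2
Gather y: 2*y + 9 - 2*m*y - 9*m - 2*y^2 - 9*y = -9*m - 2*y^2 + y*(-2*m - 7) + 9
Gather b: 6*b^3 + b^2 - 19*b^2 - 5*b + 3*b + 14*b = 6*b^3 - 18*b^2 + 12*b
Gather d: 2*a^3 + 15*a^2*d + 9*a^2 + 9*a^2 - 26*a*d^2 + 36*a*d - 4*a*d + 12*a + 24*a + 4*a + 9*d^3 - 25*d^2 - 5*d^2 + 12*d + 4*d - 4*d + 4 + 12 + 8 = 2*a^3 + 18*a^2 + 40*a + 9*d^3 + d^2*(-26*a - 30) + d*(15*a^2 + 32*a + 12) + 24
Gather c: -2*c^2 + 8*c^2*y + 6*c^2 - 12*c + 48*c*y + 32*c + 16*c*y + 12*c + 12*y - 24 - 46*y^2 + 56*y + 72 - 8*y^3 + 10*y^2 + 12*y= c^2*(8*y + 4) + c*(64*y + 32) - 8*y^3 - 36*y^2 + 80*y + 48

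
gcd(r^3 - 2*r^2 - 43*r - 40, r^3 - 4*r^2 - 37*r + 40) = r^2 - 3*r - 40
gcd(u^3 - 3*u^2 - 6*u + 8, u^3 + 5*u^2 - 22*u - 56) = u^2 - 2*u - 8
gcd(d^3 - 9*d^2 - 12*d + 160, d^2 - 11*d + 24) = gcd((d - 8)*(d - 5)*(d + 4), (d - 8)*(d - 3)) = d - 8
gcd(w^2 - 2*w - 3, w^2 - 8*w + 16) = 1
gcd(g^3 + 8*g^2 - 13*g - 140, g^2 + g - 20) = g^2 + g - 20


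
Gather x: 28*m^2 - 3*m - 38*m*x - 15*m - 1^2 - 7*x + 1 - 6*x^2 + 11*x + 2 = 28*m^2 - 18*m - 6*x^2 + x*(4 - 38*m) + 2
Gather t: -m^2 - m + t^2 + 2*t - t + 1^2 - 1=-m^2 - m + t^2 + t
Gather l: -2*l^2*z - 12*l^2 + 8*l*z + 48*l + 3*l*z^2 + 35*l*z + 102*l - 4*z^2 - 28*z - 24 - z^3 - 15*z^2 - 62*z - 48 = l^2*(-2*z - 12) + l*(3*z^2 + 43*z + 150) - z^3 - 19*z^2 - 90*z - 72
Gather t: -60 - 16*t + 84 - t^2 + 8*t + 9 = -t^2 - 8*t + 33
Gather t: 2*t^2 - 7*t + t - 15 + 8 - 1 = 2*t^2 - 6*t - 8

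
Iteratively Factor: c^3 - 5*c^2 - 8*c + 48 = (c + 3)*(c^2 - 8*c + 16) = (c - 4)*(c + 3)*(c - 4)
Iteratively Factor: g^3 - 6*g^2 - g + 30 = (g - 3)*(g^2 - 3*g - 10) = (g - 3)*(g + 2)*(g - 5)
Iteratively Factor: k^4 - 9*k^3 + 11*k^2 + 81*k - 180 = (k - 3)*(k^3 - 6*k^2 - 7*k + 60) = (k - 3)*(k + 3)*(k^2 - 9*k + 20) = (k - 5)*(k - 3)*(k + 3)*(k - 4)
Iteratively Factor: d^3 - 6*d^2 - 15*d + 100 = (d - 5)*(d^2 - d - 20) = (d - 5)^2*(d + 4)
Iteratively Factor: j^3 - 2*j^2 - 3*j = (j - 3)*(j^2 + j) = (j - 3)*(j + 1)*(j)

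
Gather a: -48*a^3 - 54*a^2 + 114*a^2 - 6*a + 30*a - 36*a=-48*a^3 + 60*a^2 - 12*a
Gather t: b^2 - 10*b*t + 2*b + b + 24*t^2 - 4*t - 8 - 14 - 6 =b^2 + 3*b + 24*t^2 + t*(-10*b - 4) - 28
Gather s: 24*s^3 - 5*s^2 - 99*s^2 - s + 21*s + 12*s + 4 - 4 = 24*s^3 - 104*s^2 + 32*s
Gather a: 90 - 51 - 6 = 33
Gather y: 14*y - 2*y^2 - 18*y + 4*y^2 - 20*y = 2*y^2 - 24*y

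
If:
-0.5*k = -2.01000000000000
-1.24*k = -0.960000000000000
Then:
No Solution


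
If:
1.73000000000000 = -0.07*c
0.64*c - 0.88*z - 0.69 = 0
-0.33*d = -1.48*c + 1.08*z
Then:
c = -24.71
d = -49.45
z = -18.76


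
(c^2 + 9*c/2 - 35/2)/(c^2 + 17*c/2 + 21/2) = (2*c - 5)/(2*c + 3)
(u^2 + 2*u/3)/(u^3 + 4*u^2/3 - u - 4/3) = u*(3*u + 2)/(3*u^3 + 4*u^2 - 3*u - 4)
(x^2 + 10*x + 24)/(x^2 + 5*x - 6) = (x + 4)/(x - 1)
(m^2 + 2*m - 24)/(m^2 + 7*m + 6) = (m - 4)/(m + 1)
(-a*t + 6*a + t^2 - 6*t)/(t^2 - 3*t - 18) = (-a + t)/(t + 3)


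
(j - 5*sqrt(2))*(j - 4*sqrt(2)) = j^2 - 9*sqrt(2)*j + 40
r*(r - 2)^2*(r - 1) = r^4 - 5*r^3 + 8*r^2 - 4*r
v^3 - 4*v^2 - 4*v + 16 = (v - 4)*(v - 2)*(v + 2)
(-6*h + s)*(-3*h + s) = 18*h^2 - 9*h*s + s^2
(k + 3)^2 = k^2 + 6*k + 9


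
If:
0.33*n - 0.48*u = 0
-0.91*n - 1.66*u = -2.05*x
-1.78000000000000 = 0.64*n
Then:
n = -2.78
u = -1.91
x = -2.78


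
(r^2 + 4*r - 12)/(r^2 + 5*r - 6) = (r - 2)/(r - 1)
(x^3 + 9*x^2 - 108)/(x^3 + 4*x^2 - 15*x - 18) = (x + 6)/(x + 1)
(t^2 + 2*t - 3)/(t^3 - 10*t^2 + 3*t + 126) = (t - 1)/(t^2 - 13*t + 42)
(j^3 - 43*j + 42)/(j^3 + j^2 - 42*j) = (j - 1)/j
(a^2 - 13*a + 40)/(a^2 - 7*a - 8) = (a - 5)/(a + 1)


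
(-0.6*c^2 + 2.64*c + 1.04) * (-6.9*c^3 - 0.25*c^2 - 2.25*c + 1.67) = 4.14*c^5 - 18.066*c^4 - 6.486*c^3 - 7.202*c^2 + 2.0688*c + 1.7368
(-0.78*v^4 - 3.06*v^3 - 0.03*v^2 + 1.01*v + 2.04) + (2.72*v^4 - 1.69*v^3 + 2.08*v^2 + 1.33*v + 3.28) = 1.94*v^4 - 4.75*v^3 + 2.05*v^2 + 2.34*v + 5.32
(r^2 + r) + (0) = r^2 + r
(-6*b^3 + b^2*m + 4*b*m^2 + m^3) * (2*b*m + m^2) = -12*b^4*m - 4*b^3*m^2 + 9*b^2*m^3 + 6*b*m^4 + m^5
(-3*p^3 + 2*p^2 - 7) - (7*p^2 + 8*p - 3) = -3*p^3 - 5*p^2 - 8*p - 4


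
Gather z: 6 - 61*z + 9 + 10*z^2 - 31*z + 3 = 10*z^2 - 92*z + 18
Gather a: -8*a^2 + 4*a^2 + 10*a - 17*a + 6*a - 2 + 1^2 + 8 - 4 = -4*a^2 - a + 3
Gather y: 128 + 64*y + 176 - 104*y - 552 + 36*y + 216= -4*y - 32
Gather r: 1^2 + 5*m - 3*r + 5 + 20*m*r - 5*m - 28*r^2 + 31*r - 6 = -28*r^2 + r*(20*m + 28)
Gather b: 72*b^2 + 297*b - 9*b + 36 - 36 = 72*b^2 + 288*b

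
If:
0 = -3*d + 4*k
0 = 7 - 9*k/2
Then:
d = 56/27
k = 14/9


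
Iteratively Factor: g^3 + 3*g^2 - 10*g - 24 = (g + 4)*(g^2 - g - 6) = (g - 3)*(g + 4)*(g + 2)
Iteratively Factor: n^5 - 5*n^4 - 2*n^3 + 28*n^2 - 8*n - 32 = (n + 2)*(n^4 - 7*n^3 + 12*n^2 + 4*n - 16) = (n - 2)*(n + 2)*(n^3 - 5*n^2 + 2*n + 8) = (n - 2)*(n + 1)*(n + 2)*(n^2 - 6*n + 8) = (n - 4)*(n - 2)*(n + 1)*(n + 2)*(n - 2)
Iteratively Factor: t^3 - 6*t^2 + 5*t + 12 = (t - 4)*(t^2 - 2*t - 3) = (t - 4)*(t + 1)*(t - 3)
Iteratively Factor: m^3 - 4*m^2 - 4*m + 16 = (m - 4)*(m^2 - 4) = (m - 4)*(m - 2)*(m + 2)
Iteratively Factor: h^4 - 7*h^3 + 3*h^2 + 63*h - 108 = (h - 4)*(h^3 - 3*h^2 - 9*h + 27) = (h - 4)*(h + 3)*(h^2 - 6*h + 9) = (h - 4)*(h - 3)*(h + 3)*(h - 3)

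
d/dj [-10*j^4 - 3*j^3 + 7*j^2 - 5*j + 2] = -40*j^3 - 9*j^2 + 14*j - 5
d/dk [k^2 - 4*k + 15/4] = 2*k - 4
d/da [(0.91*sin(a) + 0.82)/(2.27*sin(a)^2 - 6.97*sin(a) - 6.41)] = (-3.7228*sin(a) + 1.03285*cos(2*a) - 1.15055)*cos(a)/(-2.27*sin(a)^2 + 6.97*sin(a) + 6.41)^2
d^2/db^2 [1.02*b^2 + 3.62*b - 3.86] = 2.04000000000000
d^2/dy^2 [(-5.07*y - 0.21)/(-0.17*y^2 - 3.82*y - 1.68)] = ((0.34*y + 3.82)*(0.68*y + 7.64)*(5.07*y + 0.21) - (5.1714*y + 38.8062)*(0.17*y^2 + 3.82*y + 1.68))/(0.17*y^2 + 3.82*y + 1.68)^3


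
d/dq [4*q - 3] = 4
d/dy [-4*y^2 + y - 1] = 1 - 8*y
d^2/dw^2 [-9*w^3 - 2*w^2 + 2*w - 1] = -54*w - 4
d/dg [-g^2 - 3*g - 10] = -2*g - 3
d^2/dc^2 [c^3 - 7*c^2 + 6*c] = 6*c - 14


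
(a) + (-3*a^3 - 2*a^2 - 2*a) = -3*a^3 - 2*a^2 - a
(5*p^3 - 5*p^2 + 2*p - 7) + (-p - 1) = 5*p^3 - 5*p^2 + p - 8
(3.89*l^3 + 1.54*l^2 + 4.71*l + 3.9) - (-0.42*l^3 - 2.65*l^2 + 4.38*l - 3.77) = 4.31*l^3 + 4.19*l^2 + 0.33*l + 7.67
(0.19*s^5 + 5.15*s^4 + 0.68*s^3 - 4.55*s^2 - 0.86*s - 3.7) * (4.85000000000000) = 0.9215*s^5 + 24.9775*s^4 + 3.298*s^3 - 22.0675*s^2 - 4.171*s - 17.945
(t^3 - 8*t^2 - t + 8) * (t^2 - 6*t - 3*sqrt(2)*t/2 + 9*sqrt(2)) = t^5 - 14*t^4 - 3*sqrt(2)*t^4/2 + 21*sqrt(2)*t^3 + 47*t^3 - 141*sqrt(2)*t^2/2 + 14*t^2 - 48*t - 21*sqrt(2)*t + 72*sqrt(2)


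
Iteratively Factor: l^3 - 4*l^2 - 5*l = (l - 5)*(l^2 + l) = (l - 5)*(l + 1)*(l)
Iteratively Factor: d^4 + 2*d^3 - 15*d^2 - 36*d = (d - 4)*(d^3 + 6*d^2 + 9*d) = (d - 4)*(d + 3)*(d^2 + 3*d) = d*(d - 4)*(d + 3)*(d + 3)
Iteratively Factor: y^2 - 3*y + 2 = (y - 1)*(y - 2)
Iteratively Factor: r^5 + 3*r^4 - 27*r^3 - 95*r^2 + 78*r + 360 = (r - 2)*(r^4 + 5*r^3 - 17*r^2 - 129*r - 180) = (r - 2)*(r + 4)*(r^3 + r^2 - 21*r - 45) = (r - 2)*(r + 3)*(r + 4)*(r^2 - 2*r - 15) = (r - 2)*(r + 3)^2*(r + 4)*(r - 5)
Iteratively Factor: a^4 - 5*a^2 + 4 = (a + 1)*(a^3 - a^2 - 4*a + 4) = (a + 1)*(a + 2)*(a^2 - 3*a + 2) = (a - 1)*(a + 1)*(a + 2)*(a - 2)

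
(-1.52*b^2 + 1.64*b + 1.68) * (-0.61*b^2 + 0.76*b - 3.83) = 0.9272*b^4 - 2.1556*b^3 + 6.0432*b^2 - 5.0044*b - 6.4344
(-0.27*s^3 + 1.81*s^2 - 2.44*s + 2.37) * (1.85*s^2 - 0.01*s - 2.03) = -0.4995*s^5 + 3.3512*s^4 - 3.984*s^3 + 0.7346*s^2 + 4.9295*s - 4.8111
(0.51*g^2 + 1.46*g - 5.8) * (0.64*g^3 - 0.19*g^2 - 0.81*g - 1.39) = 0.3264*g^5 + 0.8375*g^4 - 4.4025*g^3 - 0.7895*g^2 + 2.6686*g + 8.062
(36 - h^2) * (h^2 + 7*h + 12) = -h^4 - 7*h^3 + 24*h^2 + 252*h + 432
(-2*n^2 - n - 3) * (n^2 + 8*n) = -2*n^4 - 17*n^3 - 11*n^2 - 24*n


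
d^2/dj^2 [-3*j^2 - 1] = -6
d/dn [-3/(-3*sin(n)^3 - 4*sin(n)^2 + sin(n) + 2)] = 3*(1 - 9*sin(n))*cos(n)/((sin(n) + 1)^3*(3*sin(n) - 2)^2)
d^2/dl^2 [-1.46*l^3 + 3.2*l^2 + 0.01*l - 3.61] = 6.4 - 8.76*l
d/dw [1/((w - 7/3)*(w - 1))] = 6*(5 - 3*w)/(9*w^4 - 60*w^3 + 142*w^2 - 140*w + 49)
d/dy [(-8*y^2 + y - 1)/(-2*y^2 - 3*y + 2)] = (26*y^2 - 36*y - 1)/(4*y^4 + 12*y^3 + y^2 - 12*y + 4)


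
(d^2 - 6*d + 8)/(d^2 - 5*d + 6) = (d - 4)/(d - 3)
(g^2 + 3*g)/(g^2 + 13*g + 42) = g*(g + 3)/(g^2 + 13*g + 42)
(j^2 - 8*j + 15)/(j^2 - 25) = (j - 3)/(j + 5)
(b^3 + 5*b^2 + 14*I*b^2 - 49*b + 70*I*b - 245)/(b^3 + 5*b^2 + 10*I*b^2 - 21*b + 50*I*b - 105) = (b + 7*I)/(b + 3*I)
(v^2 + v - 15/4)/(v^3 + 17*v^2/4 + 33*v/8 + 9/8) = 2*(4*v^2 + 4*v - 15)/(8*v^3 + 34*v^2 + 33*v + 9)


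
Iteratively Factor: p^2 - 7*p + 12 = (p - 4)*(p - 3)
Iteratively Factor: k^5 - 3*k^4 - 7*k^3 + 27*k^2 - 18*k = (k)*(k^4 - 3*k^3 - 7*k^2 + 27*k - 18) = k*(k - 2)*(k^3 - k^2 - 9*k + 9) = k*(k - 3)*(k - 2)*(k^2 + 2*k - 3) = k*(k - 3)*(k - 2)*(k - 1)*(k + 3)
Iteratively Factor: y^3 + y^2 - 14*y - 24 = (y + 3)*(y^2 - 2*y - 8) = (y + 2)*(y + 3)*(y - 4)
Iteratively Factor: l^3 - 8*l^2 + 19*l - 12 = (l - 3)*(l^2 - 5*l + 4) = (l - 3)*(l - 1)*(l - 4)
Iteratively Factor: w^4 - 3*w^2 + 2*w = (w - 1)*(w^3 + w^2 - 2*w) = w*(w - 1)*(w^2 + w - 2) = w*(w - 1)^2*(w + 2)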